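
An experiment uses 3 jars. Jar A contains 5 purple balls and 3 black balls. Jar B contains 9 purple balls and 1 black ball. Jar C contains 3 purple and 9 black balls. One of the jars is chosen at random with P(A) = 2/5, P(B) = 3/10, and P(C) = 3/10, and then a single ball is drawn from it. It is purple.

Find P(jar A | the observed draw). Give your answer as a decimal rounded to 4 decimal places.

0.4202

For each hypothesis, P(data | H) works out to: P(data | jar A) = (5/8) = 5/8; P(data | jar B) = (9/10) = 9/10; P(data | jar C) = (3/12) = 1/4.
The prior-weighted likelihoods are 2/5 · 5/8 = 1/4, 3/10 · 9/10 = 27/100, 3/10 · 1/4 = 3/40; with total 119/200.
By Bayes' rule, P(jar A | data) = (1/4) / (119/200) = 50/119.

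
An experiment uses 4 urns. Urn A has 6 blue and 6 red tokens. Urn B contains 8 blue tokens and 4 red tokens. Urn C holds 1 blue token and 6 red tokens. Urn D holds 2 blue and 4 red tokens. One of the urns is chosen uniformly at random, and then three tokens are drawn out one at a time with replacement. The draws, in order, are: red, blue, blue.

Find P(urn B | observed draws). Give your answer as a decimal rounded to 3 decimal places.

For each hypothesis, P(data | H) works out to: P(data | urn A) = (6/12)(6/12)(6/12) = 0.125; P(data | urn B) = (4/12)(8/12)(8/12) = 0.14815; P(data | urn C) = (6/7)(1/7)(1/7) = 0.017493; P(data | urn D) = (4/6)(2/6)(2/6) = 0.074074.
Weighting by the prior gives 1/4 · 0.125 = 0.03125, 1/4 · 0.14815 = 0.037037, 1/4 · 0.017493 = 0.0043732, 1/4 · 0.074074 = 0.018519; summing to 0.091179.
So P(urn B | data) = (0.037037) / (0.091179) = 0.4062.

0.406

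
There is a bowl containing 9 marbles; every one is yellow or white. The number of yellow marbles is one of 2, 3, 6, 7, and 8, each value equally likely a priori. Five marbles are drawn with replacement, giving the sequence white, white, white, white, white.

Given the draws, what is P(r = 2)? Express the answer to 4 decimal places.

For each hypothesis, P(data | H) works out to: P(data | r = 2) = (7/9)(7/9)(7/9)(7/9)(7/9) = 0.28463; P(data | r = 3) = (6/9)(6/9)(6/9)(6/9)(6/9) = 0.13169; P(data | r = 6) = (3/9)(3/9)(3/9)(3/9)(3/9) = 0.0041152; P(data | r = 7) = (2/9)(2/9)(2/9)(2/9)(2/9) = 0.00054192; P(data | r = 8) = (1/9)(1/9)(1/9)(1/9)(1/9) = 1.6935e-05.
Multiplying each by its prior: 1/5 · 0.28463 = 0.056926, 1/5 · 0.13169 = 0.026337, 1/5 · 0.0041152 = 0.00082305, 1/5 · 0.00054192 = 0.00010838, 1/5 · 1.6935e-05 = 3.387e-06; summing to 0.084198.
Therefore the posterior P(r = 2 | data) = (0.056926) / (0.084198) = 0.67609.

0.6761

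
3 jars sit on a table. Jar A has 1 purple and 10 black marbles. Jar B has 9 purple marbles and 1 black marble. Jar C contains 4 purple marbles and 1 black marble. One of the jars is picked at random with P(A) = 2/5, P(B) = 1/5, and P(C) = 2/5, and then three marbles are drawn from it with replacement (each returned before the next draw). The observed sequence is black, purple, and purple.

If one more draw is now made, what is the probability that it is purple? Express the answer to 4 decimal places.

Compute the likelihood of the observed sequence for each case: P(data | jar A) = (10/11)(1/11)(1/11) = 0.0075131; P(data | jar B) = (1/10)(9/10)(9/10) = 0.081; P(data | jar C) = (1/5)(4/5)(4/5) = 0.128.
Multiplying each by its prior: 2/5 · 0.0075131 = 0.0030053, 1/5 · 0.081 = 0.0162, 2/5 · 0.128 = 0.0512; with total 0.070405.
The posterior is then P(jar A | data) = 0.042685, P(jar B | data) = 0.2301, P(jar C | data) = 0.72722.
Averaging over the posterior, P(purple next | data) = (1/11)(0.042685) + (9/10)(0.2301) + (4/5)(0.72722) = 0.79274.

0.7927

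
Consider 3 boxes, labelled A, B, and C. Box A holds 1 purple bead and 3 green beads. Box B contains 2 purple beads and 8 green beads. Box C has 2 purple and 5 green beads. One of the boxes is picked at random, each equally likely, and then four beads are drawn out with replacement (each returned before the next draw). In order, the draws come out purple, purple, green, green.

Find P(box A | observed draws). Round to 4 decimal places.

Under each hypothesis, the probability of the observed sequence is: P(data | box A) = (1/4)(1/4)(3/4)(3/4) = 0.035156; P(data | box B) = (2/10)(2/10)(8/10)(8/10) = 0.0256; P(data | box C) = (2/7)(2/7)(5/7)(5/7) = 0.041649.
The prior-weighted likelihoods are 1/3 · 0.035156 = 0.011719, 1/3 · 0.0256 = 0.0085333, 1/3 · 0.041649 = 0.013883; these sum to 0.034135.
Hence P(box A | data) = (0.011719) / (0.034135) = 0.3433.

0.3433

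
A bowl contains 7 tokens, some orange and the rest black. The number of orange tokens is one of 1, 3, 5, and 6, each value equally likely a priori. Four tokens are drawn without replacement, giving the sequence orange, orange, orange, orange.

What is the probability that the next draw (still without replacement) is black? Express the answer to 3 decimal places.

0.417

Compute the likelihood of the observed sequence for each case: P(data | r = 1) = (1/7)(0/6) = 0; P(data | r = 3) = (3/7)(2/6)(1/5)(0/4) = 0; P(data | r = 5) = (5/7)(4/6)(3/5)(2/4) = 1/7; P(data | r = 6) = (6/7)(5/6)(4/5)(3/4) = 3/7.
Weighting by the prior gives 1/4 · 0 = 0, 1/4 · 0 = 0, 1/4 · 1/7 = 1/28, 1/4 · 3/7 = 3/28; with total 1/7.
Normalising, the posterior is P(r = 1 | data) = 0, P(r = 3 | data) = 0, P(r = 5 | data) = 1/4, P(r = 6 | data) = 3/4.
The predictive probability is P(black next | data) = (2/3)(1/4) + (1/3)(3/4) = 5/12.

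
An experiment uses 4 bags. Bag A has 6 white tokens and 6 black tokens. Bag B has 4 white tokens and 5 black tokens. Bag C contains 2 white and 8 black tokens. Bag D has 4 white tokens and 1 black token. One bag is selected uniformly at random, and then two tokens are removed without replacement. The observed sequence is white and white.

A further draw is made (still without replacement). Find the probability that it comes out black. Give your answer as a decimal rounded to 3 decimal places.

For each hypothesis, P(data | H) works out to: P(data | bag A) = (6/12)(5/11) = 0.22727; P(data | bag B) = (4/9)(3/8) = 0.16667; P(data | bag C) = (2/10)(1/9) = 0.022222; P(data | bag D) = (4/5)(3/4) = 0.6.
The prior-weighted likelihoods are 1/4 · 0.22727 = 0.056818, 1/4 · 0.16667 = 0.041667, 1/4 · 0.022222 = 0.0055556, 1/4 · 0.6 = 0.15; these sum to 0.25404.
Normalising, the posterior is P(bag A | data) = 0.22366, P(bag B | data) = 0.16402, P(bag C | data) = 0.021869, P(bag D | data) = 0.59046.
Averaging over the posterior, P(black next | data) = (3/5)(0.22366) + (5/7)(0.16402) + (1)(0.021869) + (1/3)(0.59046) = 0.47004.

0.470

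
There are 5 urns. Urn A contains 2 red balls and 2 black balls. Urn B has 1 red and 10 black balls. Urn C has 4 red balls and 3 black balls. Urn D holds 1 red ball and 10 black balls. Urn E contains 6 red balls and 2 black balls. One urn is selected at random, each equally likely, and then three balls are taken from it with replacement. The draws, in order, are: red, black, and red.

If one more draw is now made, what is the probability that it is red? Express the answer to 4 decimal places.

0.5927

Compute the likelihood of the observed sequence for each case: P(data | urn A) = (2/4)(2/4)(2/4) = 0.125; P(data | urn B) = (1/11)(10/11)(1/11) = 0.0075131; P(data | urn C) = (4/7)(3/7)(4/7) = 0.13994; P(data | urn D) = (1/11)(10/11)(1/11) = 0.0075131; P(data | urn E) = (6/8)(2/8)(6/8) = 0.14062.
Multiplying each by its prior: 1/5 · 0.125 = 0.025, 1/5 · 0.0075131 = 0.0015026, 1/5 · 0.13994 = 0.027988, 1/5 · 0.0075131 = 0.0015026, 1/5 · 0.14062 = 0.028125; with total 0.084119.
Normalising, the posterior is P(urn A | data) = 0.2972, P(urn B | data) = 0.017863, P(urn C | data) = 0.33272, P(urn D | data) = 0.017863, P(urn E | data) = 0.33435.
The predictive probability is P(red next | data) = (1/2)(0.2972) + (1/11)(0.017863) + (4/7)(0.33272) + (1/11)(0.017863) + (3/4)(0.33435) = 0.59274.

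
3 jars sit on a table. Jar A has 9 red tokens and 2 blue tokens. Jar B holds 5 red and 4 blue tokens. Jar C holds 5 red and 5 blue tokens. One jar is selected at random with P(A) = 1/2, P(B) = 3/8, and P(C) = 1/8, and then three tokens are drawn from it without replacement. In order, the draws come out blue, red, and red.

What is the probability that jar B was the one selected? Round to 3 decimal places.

0.398

Under each hypothesis, the probability of the observed sequence is: P(data | jar A) = (2/11)(9/10)(8/9) = 0.14545; P(data | jar B) = (4/9)(5/8)(4/7) = 0.15873; P(data | jar C) = (5/10)(5/9)(4/8) = 0.13889.
Multiplying each by its prior: 1/2 · 0.14545 = 0.072727, 3/8 · 0.15873 = 0.059524, 1/8 · 0.13889 = 0.017361; with total 0.14961.
Therefore the posterior P(jar B | data) = (0.059524) / (0.14961) = 0.39785.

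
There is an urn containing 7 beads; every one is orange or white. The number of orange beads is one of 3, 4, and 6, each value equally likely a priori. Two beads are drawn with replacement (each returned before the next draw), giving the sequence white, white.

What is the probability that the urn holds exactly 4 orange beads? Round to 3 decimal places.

Under each hypothesis, the probability of the observed sequence is: P(data | r = 3) = (4/7)(4/7) = 16/49; P(data | r = 4) = (3/7)(3/7) = 9/49; P(data | r = 6) = (1/7)(1/7) = 1/49.
Weighting by the prior gives 1/3 · 16/49 = 16/147, 1/3 · 9/49 = 3/49, 1/3 · 1/49 = 1/147; with total 26/147.
Therefore the posterior P(r = 4 | data) = (3/49) / (26/147) = 9/26.

0.346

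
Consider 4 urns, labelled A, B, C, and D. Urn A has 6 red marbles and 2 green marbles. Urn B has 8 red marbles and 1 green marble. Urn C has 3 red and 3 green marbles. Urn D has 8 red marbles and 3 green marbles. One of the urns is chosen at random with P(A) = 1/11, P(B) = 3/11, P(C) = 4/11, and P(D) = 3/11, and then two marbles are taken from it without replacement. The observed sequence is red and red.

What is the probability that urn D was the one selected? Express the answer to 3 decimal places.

0.294

For each hypothesis, P(data | H) works out to: P(data | urn A) = (6/8)(5/7) = 0.53571; P(data | urn B) = (8/9)(7/8) = 0.77778; P(data | urn C) = (3/6)(2/5) = 0.2; P(data | urn D) = (8/11)(7/10) = 0.50909.
Weighting by the prior gives 1/11 · 0.53571 = 0.048701, 3/11 · 0.77778 = 0.21212, 4/11 · 0.2 = 0.072727, 3/11 · 0.50909 = 0.13884; summing to 0.47239.
Therefore the posterior P(urn D | data) = (0.13884) / (0.47239) = 0.29391.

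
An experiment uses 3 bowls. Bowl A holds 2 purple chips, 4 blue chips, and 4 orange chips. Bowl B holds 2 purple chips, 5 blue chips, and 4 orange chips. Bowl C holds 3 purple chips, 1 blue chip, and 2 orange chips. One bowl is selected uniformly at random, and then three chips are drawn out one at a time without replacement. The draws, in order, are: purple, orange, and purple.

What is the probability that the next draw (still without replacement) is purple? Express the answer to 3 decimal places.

Under each hypothesis, the probability of the observed sequence is: P(data | bowl A) = (2/10)(4/9)(1/8) = 0.011111; P(data | bowl B) = (2/11)(4/10)(1/9) = 0.0080808; P(data | bowl C) = (3/6)(2/5)(2/4) = 0.1.
Multiplying each by its prior: 1/3 · 0.011111 = 0.0037037, 1/3 · 0.0080808 = 0.0026936, 1/3 · 0.1 = 0.033333; summing to 0.039731.
Dividing through by the total gives posterior P(bowl A | data) = 0.09322, P(bowl B | data) = 0.067797, P(bowl C | data) = 0.83898.
Averaging over the posterior, P(purple next | data) = (0)(0.09322) + (0)(0.067797) + (1/3)(0.83898) = 0.27966.

0.280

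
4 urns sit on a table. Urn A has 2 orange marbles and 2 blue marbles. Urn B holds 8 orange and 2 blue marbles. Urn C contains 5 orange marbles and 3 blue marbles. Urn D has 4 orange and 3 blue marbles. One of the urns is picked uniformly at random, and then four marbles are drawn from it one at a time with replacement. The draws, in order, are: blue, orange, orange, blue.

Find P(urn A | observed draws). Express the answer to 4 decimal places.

0.3079

The likelihood of the observed sequence under each hypothesis: P(data | urn A) = (2/4)(2/4)(2/4)(2/4) = 0.0625; P(data | urn B) = (2/10)(8/10)(8/10)(2/10) = 0.0256; P(data | urn C) = (3/8)(5/8)(5/8)(3/8) = 0.054932; P(data | urn D) = (3/7)(4/7)(4/7)(3/7) = 0.059975.
The prior-weighted likelihoods are 1/4 · 0.0625 = 0.015625, 1/4 · 0.0256 = 0.0064, 1/4 · 0.054932 = 0.013733, 1/4 · 0.059975 = 0.014994; with total 0.050752.
Therefore the posterior P(urn A | data) = (0.015625) / (0.050752) = 0.30787.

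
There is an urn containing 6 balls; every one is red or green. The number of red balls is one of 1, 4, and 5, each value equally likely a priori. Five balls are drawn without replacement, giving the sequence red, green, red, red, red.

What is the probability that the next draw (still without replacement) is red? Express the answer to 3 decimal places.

Compute the likelihood of the observed sequence for each case: P(data | r = 1) = (1/6)(5/5)(0/4) = 0; P(data | r = 4) = (4/6)(2/5)(3/4)(2/3)(1/2) = 1/15; P(data | r = 5) = (5/6)(1/5)(4/4)(3/3)(2/2) = 1/6.
The prior-weighted likelihoods are 1/3 · 0 = 0, 1/3 · 1/15 = 1/45, 1/3 · 1/6 = 1/18; these sum to 7/90.
Dividing through by the total gives posterior P(r = 1 | data) = 0, P(r = 4 | data) = 2/7, P(r = 5 | data) = 5/7.
The predictive probability is P(red next | data) = (0)(2/7) + (1)(5/7) = 5/7.

0.714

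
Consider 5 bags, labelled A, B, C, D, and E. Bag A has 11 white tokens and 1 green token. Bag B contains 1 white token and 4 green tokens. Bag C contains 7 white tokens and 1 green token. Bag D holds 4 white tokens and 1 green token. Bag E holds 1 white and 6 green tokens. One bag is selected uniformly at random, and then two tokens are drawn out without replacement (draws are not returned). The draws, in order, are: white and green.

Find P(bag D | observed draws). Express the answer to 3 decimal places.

For each hypothesis, P(data | H) works out to: P(data | bag A) = (11/12)(1/11) = 0.083333; P(data | bag B) = (1/5)(4/4) = 0.2; P(data | bag C) = (7/8)(1/7) = 0.125; P(data | bag D) = (4/5)(1/4) = 0.2; P(data | bag E) = (1/7)(6/6) = 0.14286.
The prior-weighted likelihoods are 1/5 · 0.083333 = 0.016667, 1/5 · 0.2 = 0.04, 1/5 · 0.125 = 0.025, 1/5 · 0.2 = 0.04, 1/5 · 0.14286 = 0.028571; summing to 0.15024.
By Bayes' rule, P(bag D | data) = (0.04) / (0.15024) = 0.26624.

0.266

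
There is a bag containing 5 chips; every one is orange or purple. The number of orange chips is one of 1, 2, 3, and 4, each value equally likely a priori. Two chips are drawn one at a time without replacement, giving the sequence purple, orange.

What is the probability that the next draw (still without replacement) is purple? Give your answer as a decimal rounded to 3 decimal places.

0.500

Under each hypothesis, the probability of the observed sequence is: P(data | r = 1) = (4/5)(1/4) = 1/5; P(data | r = 2) = (3/5)(2/4) = 3/10; P(data | r = 3) = (2/5)(3/4) = 3/10; P(data | r = 4) = (1/5)(4/4) = 1/5.
Weighting by the prior gives 1/4 · 1/5 = 1/20, 1/4 · 3/10 = 3/40, 1/4 · 3/10 = 3/40, 1/4 · 1/5 = 1/20; summing to 1/4.
The posterior is then P(r = 1 | data) = 1/5, P(r = 2 | data) = 3/10, P(r = 3 | data) = 3/10, P(r = 4 | data) = 1/5.
Averaging over the posterior, P(purple next | data) = (1)(1/5) + (2/3)(3/10) + (1/3)(3/10) + (0)(1/5) = 1/2.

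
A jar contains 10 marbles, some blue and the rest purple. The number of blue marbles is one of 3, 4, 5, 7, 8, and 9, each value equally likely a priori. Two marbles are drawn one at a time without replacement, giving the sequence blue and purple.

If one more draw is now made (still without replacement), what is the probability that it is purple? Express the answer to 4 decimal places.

The likelihood of the observed sequence under each hypothesis: P(data | r = 3) = (3/10)(7/9) = 7/30; P(data | r = 4) = (4/10)(6/9) = 4/15; P(data | r = 5) = (5/10)(5/9) = 5/18; P(data | r = 7) = (7/10)(3/9) = 7/30; P(data | r = 8) = (8/10)(2/9) = 8/45; P(data | r = 9) = (9/10)(1/9) = 1/10.
The prior-weighted likelihoods are 1/6 · 7/30 = 7/180, 1/6 · 4/15 = 2/45, 1/6 · 5/18 = 5/108, 1/6 · 7/30 = 7/180, 1/6 · 8/45 = 4/135, 1/6 · 1/10 = 1/60; summing to 29/135.
Normalising, the posterior is P(r = 3 | data) = 21/116, P(r = 4 | data) = 6/29, P(r = 5 | data) = 25/116, P(r = 7 | data) = 21/116, P(r = 8 | data) = 4/29, P(r = 9 | data) = 9/116.
So P(purple next | data) = Σ P(purple next | H) P(H | data) = (3/4)(21/116) + (5/8)(6/29) + (1/2)(25/116) + (1/4)(21/116) + (1/8)(4/29) + (0)(9/116) = 101/232.

0.4353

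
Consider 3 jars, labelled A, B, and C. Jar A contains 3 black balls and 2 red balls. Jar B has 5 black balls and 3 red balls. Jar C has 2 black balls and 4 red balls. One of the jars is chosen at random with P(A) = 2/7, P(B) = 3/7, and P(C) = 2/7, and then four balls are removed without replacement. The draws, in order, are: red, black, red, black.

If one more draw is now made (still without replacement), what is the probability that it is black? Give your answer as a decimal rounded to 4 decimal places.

0.6587

The likelihood of the observed sequence under each hypothesis: P(data | jar A) = (2/5)(3/4)(1/3)(2/2) = 1/10; P(data | jar B) = (3/8)(5/7)(2/6)(4/5) = 1/14; P(data | jar C) = (4/6)(2/5)(3/4)(1/3) = 1/15.
Weighting by the prior gives 2/7 · 1/10 = 1/35, 3/7 · 1/14 = 3/98, 2/7 · 1/15 = 2/105; summing to 23/294.
Dividing through by the total gives posterior P(jar A | data) = 42/115, P(jar B | data) = 9/23, P(jar C | data) = 28/115.
So P(black next | data) = Σ P(black next | H) P(H | data) = (1)(42/115) + (3/4)(9/23) + (0)(28/115) = 303/460.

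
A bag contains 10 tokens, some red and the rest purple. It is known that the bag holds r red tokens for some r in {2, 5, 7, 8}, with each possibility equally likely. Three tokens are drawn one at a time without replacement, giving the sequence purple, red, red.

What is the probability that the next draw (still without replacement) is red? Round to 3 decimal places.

Compute the likelihood of the observed sequence for each case: P(data | r = 2) = (8/10)(2/9)(1/8) = 1/45; P(data | r = 5) = (5/10)(5/9)(4/8) = 5/36; P(data | r = 7) = (3/10)(7/9)(6/8) = 7/40; P(data | r = 8) = (2/10)(8/9)(7/8) = 7/45.
The prior-weighted likelihoods are 1/4 · 1/45 = 1/180, 1/4 · 5/36 = 5/144, 1/4 · 7/40 = 7/160, 1/4 · 7/45 = 7/180; summing to 59/480.
Normalising, the posterior is P(r = 2 | data) = 8/177, P(r = 5 | data) = 50/177, P(r = 7 | data) = 21/59, P(r = 8 | data) = 56/177.
The predictive probability is P(red next | data) = (0)(8/177) + (3/7)(50/177) + (5/7)(21/59) + (6/7)(56/177) = 267/413.

0.646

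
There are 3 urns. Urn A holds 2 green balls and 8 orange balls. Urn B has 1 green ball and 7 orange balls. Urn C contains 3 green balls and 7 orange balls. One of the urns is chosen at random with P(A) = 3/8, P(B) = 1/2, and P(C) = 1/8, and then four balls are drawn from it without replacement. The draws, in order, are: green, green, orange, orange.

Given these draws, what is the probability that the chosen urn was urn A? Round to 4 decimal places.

The likelihood of the observed sequence under each hypothesis: P(data | urn A) = (2/10)(1/9)(8/8)(7/7) = 1/45; P(data | urn B) = (1/8)(0/7) = 0; P(data | urn C) = (3/10)(2/9)(7/8)(6/7) = 1/20.
Multiplying each by its prior: 3/8 · 1/45 = 1/120, 1/2 · 0 = 0, 1/8 · 1/20 = 1/160; with total 7/480.
Hence P(urn A | data) = (1/120) / (7/480) = 4/7.

0.5714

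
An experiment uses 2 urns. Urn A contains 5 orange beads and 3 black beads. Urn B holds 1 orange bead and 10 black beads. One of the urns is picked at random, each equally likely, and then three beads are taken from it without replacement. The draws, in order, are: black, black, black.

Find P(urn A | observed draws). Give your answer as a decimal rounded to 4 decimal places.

Under each hypothesis, the probability of the observed sequence is: P(data | urn A) = (3/8)(2/7)(1/6) = 0.017857; P(data | urn B) = (10/11)(9/10)(8/9) = 0.72727.
The prior-weighted likelihoods are 1/2 · 0.017857 = 0.0089286, 1/2 · 0.72727 = 0.36364; with total 0.37256.
So P(urn A | data) = (0.0089286) / (0.37256) = 0.023965.

0.0240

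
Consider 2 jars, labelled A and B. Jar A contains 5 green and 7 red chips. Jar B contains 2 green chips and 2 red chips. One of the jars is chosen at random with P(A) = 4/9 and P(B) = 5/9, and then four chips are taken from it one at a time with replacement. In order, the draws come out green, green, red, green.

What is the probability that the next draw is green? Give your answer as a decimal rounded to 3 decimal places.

0.471

Under each hypothesis, the probability of the observed sequence is: P(data | jar A) = (5/12)(5/12)(7/12)(5/12) = 0.042197; P(data | jar B) = (2/4)(2/4)(2/4)(2/4) = 0.0625.
Weighting by the prior gives 4/9 · 0.042197 = 0.018754, 5/9 · 0.0625 = 0.034722; these sum to 0.053477.
Normalising, the posterior is P(jar A | data) = 0.3507, P(jar B | data) = 0.6493.
Averaging over the posterior, P(green next | data) = (5/12)(0.3507) + (1/2)(0.6493) = 0.47077.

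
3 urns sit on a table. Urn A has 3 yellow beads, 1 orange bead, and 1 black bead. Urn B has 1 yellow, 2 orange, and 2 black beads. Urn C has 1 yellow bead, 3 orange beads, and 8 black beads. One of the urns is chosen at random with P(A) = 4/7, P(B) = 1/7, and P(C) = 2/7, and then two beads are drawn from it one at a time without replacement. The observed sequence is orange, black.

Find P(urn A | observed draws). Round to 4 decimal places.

For each hypothesis, P(data | H) works out to: P(data | urn A) = (1/5)(1/4) = 1/20; P(data | urn B) = (2/5)(2/4) = 1/5; P(data | urn C) = (3/12)(8/11) = 2/11.
Weighting by the prior gives 4/7 · 1/20 = 1/35, 1/7 · 1/5 = 1/35, 2/7 · 2/11 = 4/77; these sum to 6/55.
By Bayes' rule, P(urn A | data) = (1/35) / (6/55) = 11/42.

0.2619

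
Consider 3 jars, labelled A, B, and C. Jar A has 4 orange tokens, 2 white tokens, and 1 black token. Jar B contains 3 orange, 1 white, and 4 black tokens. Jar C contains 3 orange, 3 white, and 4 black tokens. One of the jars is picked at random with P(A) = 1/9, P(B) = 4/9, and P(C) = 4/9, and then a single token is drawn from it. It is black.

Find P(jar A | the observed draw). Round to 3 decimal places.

0.038

Compute the likelihood of this draw for each case: P(data | jar A) = (1/7) = 1/7; P(data | jar B) = (4/8) = 1/2; P(data | jar C) = (4/10) = 2/5.
Weighting by the prior gives 1/9 · 1/7 = 1/63, 4/9 · 1/2 = 2/9, 4/9 · 2/5 = 8/45; with total 131/315.
By Bayes' rule, P(jar A | data) = (1/63) / (131/315) = 5/131.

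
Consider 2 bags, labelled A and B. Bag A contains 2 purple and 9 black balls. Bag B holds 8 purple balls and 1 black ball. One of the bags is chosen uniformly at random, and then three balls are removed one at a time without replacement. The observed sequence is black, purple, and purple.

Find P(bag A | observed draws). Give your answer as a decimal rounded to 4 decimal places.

For each hypothesis, P(data | H) works out to: P(data | bag A) = (9/11)(2/10)(1/9) = 1/55; P(data | bag B) = (1/9)(8/8)(7/7) = 1/9.
Multiplying each by its prior: 1/2 · 1/55 = 1/110, 1/2 · 1/9 = 1/18; these sum to 32/495.
By Bayes' rule, P(bag A | data) = (1/110) / (32/495) = 9/64.

0.1406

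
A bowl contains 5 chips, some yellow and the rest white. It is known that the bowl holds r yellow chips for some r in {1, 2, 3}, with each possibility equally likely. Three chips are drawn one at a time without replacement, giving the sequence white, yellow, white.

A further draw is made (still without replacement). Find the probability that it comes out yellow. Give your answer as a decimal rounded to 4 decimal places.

0.4000

Compute the likelihood of the observed sequence for each case: P(data | r = 1) = (4/5)(1/4)(3/3) = 1/5; P(data | r = 2) = (3/5)(2/4)(2/3) = 1/5; P(data | r = 3) = (2/5)(3/4)(1/3) = 1/10.
The prior-weighted likelihoods are 1/3 · 1/5 = 1/15, 1/3 · 1/5 = 1/15, 1/3 · 1/10 = 1/30; these sum to 1/6.
Dividing through by the total gives posterior P(r = 1 | data) = 2/5, P(r = 2 | data) = 2/5, P(r = 3 | data) = 1/5.
So P(yellow next | data) = Σ P(yellow next | H) P(H | data) = (0)(2/5) + (1/2)(2/5) + (1)(1/5) = 2/5.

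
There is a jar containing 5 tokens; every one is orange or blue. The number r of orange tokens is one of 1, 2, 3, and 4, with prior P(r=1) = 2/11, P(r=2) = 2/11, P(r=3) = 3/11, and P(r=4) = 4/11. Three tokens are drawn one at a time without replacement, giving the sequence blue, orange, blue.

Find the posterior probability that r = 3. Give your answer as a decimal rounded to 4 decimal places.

The likelihood of the observed sequence under each hypothesis: P(data | r = 1) = (4/5)(1/4)(3/3) = 1/5; P(data | r = 2) = (3/5)(2/4)(2/3) = 1/5; P(data | r = 3) = (2/5)(3/4)(1/3) = 1/10; P(data | r = 4) = (1/5)(4/4)(0/3) = 0.
Multiplying each by its prior: 2/11 · 1/5 = 2/55, 2/11 · 1/5 = 2/55, 3/11 · 1/10 = 3/110, 4/11 · 0 = 0; with total 1/10.
Therefore the posterior P(r = 3 | data) = (3/110) / (1/10) = 3/11.

0.2727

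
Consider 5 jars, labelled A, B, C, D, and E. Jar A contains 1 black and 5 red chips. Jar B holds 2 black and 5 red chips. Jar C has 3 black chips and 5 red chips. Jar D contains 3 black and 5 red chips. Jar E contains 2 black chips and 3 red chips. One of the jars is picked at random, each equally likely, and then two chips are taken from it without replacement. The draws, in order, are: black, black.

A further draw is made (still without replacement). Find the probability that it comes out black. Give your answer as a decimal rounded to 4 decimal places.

0.0987

Compute the likelihood of the observed sequence for each case: P(data | jar A) = (1/6)(0/5) = 0; P(data | jar B) = (2/7)(1/6) = 1/21; P(data | jar C) = (3/8)(2/7) = 3/28; P(data | jar D) = (3/8)(2/7) = 3/28; P(data | jar E) = (2/5)(1/4) = 1/10.
Weighting by the prior gives 1/5 · 0 = 0, 1/5 · 1/21 = 1/105, 1/5 · 3/28 = 3/140, 1/5 · 3/28 = 3/140, 1/5 · 1/10 = 1/50; summing to 38/525.
The posterior is then P(jar A | data) = 0, P(jar B | data) = 5/38, P(jar C | data) = 45/152, P(jar D | data) = 45/152, P(jar E | data) = 21/76.
The predictive probability is P(black next | data) = (0)(5/38) + (1/6)(45/152) + (1/6)(45/152) + (0)(21/76) = 15/152.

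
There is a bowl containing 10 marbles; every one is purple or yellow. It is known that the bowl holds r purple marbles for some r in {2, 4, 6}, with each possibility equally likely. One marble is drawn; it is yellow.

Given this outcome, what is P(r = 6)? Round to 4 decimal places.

For each hypothesis, P(data | H) works out to: P(data | r = 2) = (8/10) = 4/5; P(data | r = 4) = (6/10) = 3/5; P(data | r = 6) = (4/10) = 2/5.
The prior-weighted likelihoods are 1/3 · 4/5 = 4/15, 1/3 · 3/5 = 1/5, 1/3 · 2/5 = 2/15; these sum to 3/5.
By Bayes' rule, P(r = 6 | data) = (2/15) / (3/5) = 2/9.

0.2222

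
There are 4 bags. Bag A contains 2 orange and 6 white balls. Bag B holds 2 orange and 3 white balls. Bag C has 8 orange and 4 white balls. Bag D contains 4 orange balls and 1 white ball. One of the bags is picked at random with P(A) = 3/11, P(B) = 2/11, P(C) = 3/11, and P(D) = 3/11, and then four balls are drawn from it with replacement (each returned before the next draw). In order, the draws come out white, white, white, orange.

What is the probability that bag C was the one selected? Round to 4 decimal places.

0.1272

The likelihood of the observed sequence under each hypothesis: P(data | bag A) = (6/8)(6/8)(6/8)(2/8) = 0.10547; P(data | bag B) = (3/5)(3/5)(3/5)(2/5) = 0.0864; P(data | bag C) = (4/12)(4/12)(4/12)(8/12) = 0.024691; P(data | bag D) = (1/5)(1/5)(1/5)(4/5) = 0.0064.
The prior-weighted likelihoods are 3/11 · 0.10547 = 0.028764, 2/11 · 0.0864 = 0.015709, 3/11 · 0.024691 = 0.006734, 3/11 · 0.0064 = 0.0017455; summing to 0.052953.
Therefore the posterior P(bag C | data) = (0.006734) / (0.052953) = 0.12717.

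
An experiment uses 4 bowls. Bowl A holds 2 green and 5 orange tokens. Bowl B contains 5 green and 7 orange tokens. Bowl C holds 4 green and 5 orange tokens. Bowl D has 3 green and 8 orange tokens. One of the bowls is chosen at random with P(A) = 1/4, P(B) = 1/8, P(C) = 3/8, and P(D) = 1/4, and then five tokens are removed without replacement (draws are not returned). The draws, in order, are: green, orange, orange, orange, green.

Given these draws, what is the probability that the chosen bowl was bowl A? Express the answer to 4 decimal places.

The likelihood of the observed sequence under each hypothesis: P(data | bowl A) = (2/7)(5/6)(4/5)(3/4)(1/3) = 0.047619; P(data | bowl B) = (5/12)(7/11)(6/10)(5/9)(4/8) = 0.044192; P(data | bowl C) = (4/9)(5/8)(4/7)(3/6)(3/5) = 0.047619; P(data | bowl D) = (3/11)(8/10)(7/9)(6/8)(2/7) = 0.036364.
Weighting by the prior gives 1/4 · 0.047619 = 0.011905, 1/8 · 0.044192 = 0.005524, 3/8 · 0.047619 = 0.017857, 1/4 · 0.036364 = 0.0090909; summing to 0.044377.
Therefore the posterior P(bowl A | data) = (0.011905) / (0.044377) = 0.26827.

0.2683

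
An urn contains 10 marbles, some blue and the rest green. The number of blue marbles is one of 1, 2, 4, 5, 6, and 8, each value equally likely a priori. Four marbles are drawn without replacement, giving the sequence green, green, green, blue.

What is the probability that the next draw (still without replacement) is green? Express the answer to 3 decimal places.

0.680

Under each hypothesis, the probability of the observed sequence is: P(data | r = 1) = (9/10)(8/9)(7/8)(1/7) = 1/10; P(data | r = 2) = (8/10)(7/9)(6/8)(2/7) = 2/15; P(data | r = 4) = (6/10)(5/9)(4/8)(4/7) = 2/21; P(data | r = 5) = (5/10)(4/9)(3/8)(5/7) = 5/84; P(data | r = 6) = (4/10)(3/9)(2/8)(6/7) = 1/35; P(data | r = 8) = (2/10)(1/9)(0/8) = 0.
Multiplying each by its prior: 1/6 · 1/10 = 1/60, 1/6 · 2/15 = 1/45, 1/6 · 2/21 = 1/63, 1/6 · 5/84 = 5/504, 1/6 · 1/35 = 1/210, 1/6 · 0 = 0; with total 5/72.
Normalising, the posterior is P(r = 1 | data) = 6/25, P(r = 2 | data) = 8/25, P(r = 4 | data) = 8/35, P(r = 5 | data) = 1/7, P(r = 6 | data) = 12/175, P(r = 8 | data) = 0.
So P(green next | data) = Σ P(green next | H) P(H | data) = (1)(6/25) + (5/6)(8/25) + (1/2)(8/35) + (1/3)(1/7) + (1/6)(12/175) = 17/25.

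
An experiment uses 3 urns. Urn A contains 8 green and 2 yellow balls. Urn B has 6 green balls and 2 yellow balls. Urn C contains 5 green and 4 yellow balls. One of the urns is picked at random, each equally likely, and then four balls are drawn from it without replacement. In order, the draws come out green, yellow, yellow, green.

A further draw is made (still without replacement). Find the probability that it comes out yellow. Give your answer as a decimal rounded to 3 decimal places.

0.231

Under each hypothesis, the probability of the observed sequence is: P(data | urn A) = (8/10)(2/9)(1/8)(7/7) = 0.022222; P(data | urn B) = (6/8)(2/7)(1/6)(5/5) = 0.035714; P(data | urn C) = (5/9)(4/8)(3/7)(4/6) = 0.079365.
Weighting by the prior gives 1/3 · 0.022222 = 0.0074074, 1/3 · 0.035714 = 0.011905, 1/3 · 0.079365 = 0.026455; these sum to 0.045767.
Dividing through by the total gives posterior P(urn A | data) = 0.16185, P(urn B | data) = 0.26012, P(urn C | data) = 0.57803.
The predictive probability is P(yellow next | data) = (0)(0.16185) + (0)(0.26012) + (2/5)(0.57803) = 0.23121.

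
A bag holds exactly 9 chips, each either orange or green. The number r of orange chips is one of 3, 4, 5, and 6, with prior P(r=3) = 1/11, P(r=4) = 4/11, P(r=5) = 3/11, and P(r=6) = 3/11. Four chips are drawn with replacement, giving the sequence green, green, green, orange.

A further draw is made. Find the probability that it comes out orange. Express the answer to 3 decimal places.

Under each hypothesis, the probability of the observed sequence is: P(data | r = 3) = (6/9)(6/9)(6/9)(3/9) = 0.098765; P(data | r = 4) = (5/9)(5/9)(5/9)(4/9) = 0.076208; P(data | r = 5) = (4/9)(4/9)(4/9)(5/9) = 0.048773; P(data | r = 6) = (3/9)(3/9)(3/9)(6/9) = 0.024691.
Weighting by the prior gives 1/11 · 0.098765 = 0.0089787, 4/11 · 0.076208 = 0.027712, 3/11 · 0.048773 = 0.013302, 3/11 · 0.024691 = 0.006734; with total 0.056726.
Normalising, the posterior is P(r = 3 | data) = 0.15828, P(r = 4 | data) = 0.48852, P(r = 5 | data) = 0.23449, P(r = 6 | data) = 0.11871.
So P(orange next | data) = Σ P(orange next | H) P(H | data) = (1/3)(0.15828) + (4/9)(0.48852) + (5/9)(0.23449) + (2/3)(0.11871) = 0.47929.

0.479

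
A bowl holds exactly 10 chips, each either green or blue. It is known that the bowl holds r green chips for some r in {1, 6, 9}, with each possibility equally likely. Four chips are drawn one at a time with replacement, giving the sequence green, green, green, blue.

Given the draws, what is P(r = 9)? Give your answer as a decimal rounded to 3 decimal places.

0.455

Compute the likelihood of the observed sequence for each case: P(data | r = 1) = (1/10)(1/10)(1/10)(9/10) = 0.0009; P(data | r = 6) = (6/10)(6/10)(6/10)(4/10) = 0.0864; P(data | r = 9) = (9/10)(9/10)(9/10)(1/10) = 0.0729.
The prior-weighted likelihoods are 1/3 · 0.0009 = 0.0003, 1/3 · 0.0864 = 0.0288, 1/3 · 0.0729 = 0.0243; summing to 0.0534.
Hence P(r = 9 | data) = (0.0243) / (0.0534) = 0.45506.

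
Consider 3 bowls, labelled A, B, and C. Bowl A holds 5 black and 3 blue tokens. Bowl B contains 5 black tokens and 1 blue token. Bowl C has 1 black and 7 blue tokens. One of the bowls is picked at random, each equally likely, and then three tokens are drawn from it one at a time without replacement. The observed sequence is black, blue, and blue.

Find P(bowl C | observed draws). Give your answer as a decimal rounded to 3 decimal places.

For each hypothesis, P(data | H) works out to: P(data | bowl A) = (5/8)(3/7)(2/6) = 5/56; P(data | bowl B) = (5/6)(1/5)(0/4) = 0; P(data | bowl C) = (1/8)(7/7)(6/6) = 1/8.
Multiplying each by its prior: 1/3 · 5/56 = 5/168, 1/3 · 0 = 0, 1/3 · 1/8 = 1/24; these sum to 1/14.
Therefore the posterior P(bowl C | data) = (1/24) / (1/14) = 7/12.

0.583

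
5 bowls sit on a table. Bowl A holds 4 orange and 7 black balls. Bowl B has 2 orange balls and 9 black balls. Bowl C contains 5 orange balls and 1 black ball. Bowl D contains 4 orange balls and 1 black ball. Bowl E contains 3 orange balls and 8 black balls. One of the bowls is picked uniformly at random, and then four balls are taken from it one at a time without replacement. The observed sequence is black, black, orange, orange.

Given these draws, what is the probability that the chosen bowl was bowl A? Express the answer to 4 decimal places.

Under each hypothesis, the probability of the observed sequence is: P(data | bowl A) = (7/11)(6/10)(4/9)(3/8) = 0.063636; P(data | bowl B) = (9/11)(8/10)(2/9)(1/8) = 0.018182; P(data | bowl C) = (1/6)(0/5) = 0; P(data | bowl D) = (1/5)(0/4) = 0; P(data | bowl E) = (8/11)(7/10)(3/9)(2/8) = 0.042424.
Multiplying each by its prior: 1/5 · 0.063636 = 0.012727, 1/5 · 0.018182 = 0.0036364, 1/5 · 0 = 0, 1/5 · 0 = 0, 1/5 · 0.042424 = 0.0084848; summing to 0.024848.
Hence P(bowl A | data) = (0.012727) / (0.024848) = 0.5122.

0.5122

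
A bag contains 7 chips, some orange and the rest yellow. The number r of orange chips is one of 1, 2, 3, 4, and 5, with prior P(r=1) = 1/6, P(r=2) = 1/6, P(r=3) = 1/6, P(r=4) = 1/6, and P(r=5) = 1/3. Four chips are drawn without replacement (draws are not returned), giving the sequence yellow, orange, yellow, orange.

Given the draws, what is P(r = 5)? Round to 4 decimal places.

0.3030

For each hypothesis, P(data | H) works out to: P(data | r = 1) = (6/7)(1/6)(5/5)(0/4) = 0; P(data | r = 2) = (5/7)(2/6)(4/5)(1/4) = 1/21; P(data | r = 3) = (4/7)(3/6)(3/5)(2/4) = 3/35; P(data | r = 4) = (3/7)(4/6)(2/5)(3/4) = 3/35; P(data | r = 5) = (2/7)(5/6)(1/5)(4/4) = 1/21.
Multiplying each by its prior: 1/6 · 0 = 0, 1/6 · 1/21 = 1/126, 1/6 · 3/35 = 1/70, 1/6 · 3/35 = 1/70, 1/3 · 1/21 = 1/63; summing to 11/210.
Therefore the posterior P(r = 5 | data) = (1/63) / (11/210) = 10/33.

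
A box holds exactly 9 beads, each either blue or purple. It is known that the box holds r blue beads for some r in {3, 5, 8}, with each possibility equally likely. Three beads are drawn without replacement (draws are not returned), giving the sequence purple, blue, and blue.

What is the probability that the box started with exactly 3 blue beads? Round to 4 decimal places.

0.2093

For each hypothesis, P(data | H) works out to: P(data | r = 3) = (6/9)(3/8)(2/7) = 1/14; P(data | r = 5) = (4/9)(5/8)(4/7) = 10/63; P(data | r = 8) = (1/9)(8/8)(7/7) = 1/9.
The prior-weighted likelihoods are 1/3 · 1/14 = 1/42, 1/3 · 10/63 = 10/189, 1/3 · 1/9 = 1/27; these sum to 43/378.
Hence P(r = 3 | data) = (1/42) / (43/378) = 9/43.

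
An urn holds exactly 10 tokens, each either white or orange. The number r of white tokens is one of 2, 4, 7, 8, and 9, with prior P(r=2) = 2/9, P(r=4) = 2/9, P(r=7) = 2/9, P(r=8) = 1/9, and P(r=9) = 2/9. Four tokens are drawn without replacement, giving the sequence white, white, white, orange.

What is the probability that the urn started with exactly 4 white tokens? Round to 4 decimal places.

0.0892

For each hypothesis, P(data | H) works out to: P(data | r = 2) = (2/10)(1/9)(0/8) = 0; P(data | r = 4) = (4/10)(3/9)(2/8)(6/7) = 0.028571; P(data | r = 7) = (7/10)(6/9)(5/8)(3/7) = 0.125; P(data | r = 8) = (8/10)(7/9)(6/8)(2/7) = 0.13333; P(data | r = 9) = (9/10)(8/9)(7/8)(1/7) = 0.1.
Weighting by the prior gives 2/9 · 0 = 0, 2/9 · 0.028571 = 0.0063492, 2/9 · 0.125 = 0.027778, 1/9 · 0.13333 = 0.014815, 2/9 · 0.1 = 0.022222; summing to 0.071164.
Therefore the posterior P(r = 4 | data) = (0.0063492) / (0.071164) = 0.089219.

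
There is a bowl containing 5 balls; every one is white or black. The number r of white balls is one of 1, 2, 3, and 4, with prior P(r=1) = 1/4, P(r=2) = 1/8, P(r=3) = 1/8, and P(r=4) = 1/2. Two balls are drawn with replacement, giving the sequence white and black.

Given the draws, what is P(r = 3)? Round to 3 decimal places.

0.167

The likelihood of the observed sequence under each hypothesis: P(data | r = 1) = (1/5)(4/5) = 4/25; P(data | r = 2) = (2/5)(3/5) = 6/25; P(data | r = 3) = (3/5)(2/5) = 6/25; P(data | r = 4) = (4/5)(1/5) = 4/25.
Multiplying each by its prior: 1/4 · 4/25 = 1/25, 1/8 · 6/25 = 3/100, 1/8 · 6/25 = 3/100, 1/2 · 4/25 = 2/25; summing to 9/50.
By Bayes' rule, P(r = 3 | data) = (3/100) / (9/50) = 1/6.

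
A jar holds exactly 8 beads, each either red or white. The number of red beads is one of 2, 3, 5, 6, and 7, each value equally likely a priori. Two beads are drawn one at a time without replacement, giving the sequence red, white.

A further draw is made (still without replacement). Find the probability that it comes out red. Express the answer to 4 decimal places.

0.5574

Compute the likelihood of the observed sequence for each case: P(data | r = 2) = (2/8)(6/7) = 3/14; P(data | r = 3) = (3/8)(5/7) = 15/56; P(data | r = 5) = (5/8)(3/7) = 15/56; P(data | r = 6) = (6/8)(2/7) = 3/14; P(data | r = 7) = (7/8)(1/7) = 1/8.
Multiplying each by its prior: 1/5 · 3/14 = 3/70, 1/5 · 15/56 = 3/56, 1/5 · 15/56 = 3/56, 1/5 · 3/14 = 3/70, 1/5 · 1/8 = 1/40; with total 61/280.
Normalising, the posterior is P(r = 2 | data) = 12/61, P(r = 3 | data) = 15/61, P(r = 5 | data) = 15/61, P(r = 6 | data) = 12/61, P(r = 7 | data) = 7/61.
So P(red next | data) = Σ P(red next | H) P(H | data) = (1/6)(12/61) + (1/3)(15/61) + (2/3)(15/61) + (5/6)(12/61) + (1)(7/61) = 34/61.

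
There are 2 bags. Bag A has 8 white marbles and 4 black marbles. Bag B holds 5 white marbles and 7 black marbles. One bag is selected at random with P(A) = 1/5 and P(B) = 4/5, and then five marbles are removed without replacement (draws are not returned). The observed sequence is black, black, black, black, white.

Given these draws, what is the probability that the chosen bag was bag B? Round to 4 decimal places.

The likelihood of the observed sequence under each hypothesis: P(data | bag A) = (4/12)(3/11)(2/10)(1/9)(8/8) = 0.0020202; P(data | bag B) = (7/12)(6/11)(5/10)(4/9)(5/8) = 0.044192.
Multiplying each by its prior: 1/5 · 0.0020202 = 0.00040404, 4/5 · 0.044192 = 0.035354; with total 0.035758.
By Bayes' rule, P(bag B | data) = (0.035354) / (0.035758) = 0.9887.

0.9887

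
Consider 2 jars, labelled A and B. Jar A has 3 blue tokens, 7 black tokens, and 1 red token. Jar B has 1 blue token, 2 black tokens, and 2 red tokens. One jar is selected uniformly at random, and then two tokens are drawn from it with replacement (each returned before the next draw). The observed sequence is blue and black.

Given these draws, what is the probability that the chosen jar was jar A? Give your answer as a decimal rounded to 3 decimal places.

0.684

The likelihood of the observed sequence under each hypothesis: P(data | jar A) = (3/11)(7/11) = 0.17355; P(data | jar B) = (1/5)(2/5) = 0.08.
Weighting by the prior gives 1/2 · 0.17355 = 0.086777, 1/2 · 0.08 = 0.04; with total 0.12678.
Therefore the posterior P(jar A | data) = (0.086777) / (0.12678) = 0.68449.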